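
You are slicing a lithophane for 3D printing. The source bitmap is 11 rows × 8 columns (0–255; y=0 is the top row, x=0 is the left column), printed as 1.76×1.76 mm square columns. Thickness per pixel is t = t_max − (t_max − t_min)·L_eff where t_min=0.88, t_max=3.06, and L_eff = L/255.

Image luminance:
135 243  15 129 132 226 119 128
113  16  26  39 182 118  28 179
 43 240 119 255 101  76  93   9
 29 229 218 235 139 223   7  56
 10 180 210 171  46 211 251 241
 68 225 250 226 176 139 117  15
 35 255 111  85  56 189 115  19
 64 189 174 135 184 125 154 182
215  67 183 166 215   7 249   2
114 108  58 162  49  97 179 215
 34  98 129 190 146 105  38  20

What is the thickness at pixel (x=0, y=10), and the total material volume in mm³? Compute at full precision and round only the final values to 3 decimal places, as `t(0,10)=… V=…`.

t(0,10)=2.769 V=533.451

span = t_max - t_min = 3.06 - 0.88 = 2.180
L(0,10) = 34, L_eff = 34/255 = 0.133333
t(0,10) = 3.06 - 2.180·0.133333 = 2.769
Σt over all 11·8 pixels = 1097867/6375 ≈ 172.2144314
V = pitch²·Σt = 1.76²·1097867/6375 = 533.451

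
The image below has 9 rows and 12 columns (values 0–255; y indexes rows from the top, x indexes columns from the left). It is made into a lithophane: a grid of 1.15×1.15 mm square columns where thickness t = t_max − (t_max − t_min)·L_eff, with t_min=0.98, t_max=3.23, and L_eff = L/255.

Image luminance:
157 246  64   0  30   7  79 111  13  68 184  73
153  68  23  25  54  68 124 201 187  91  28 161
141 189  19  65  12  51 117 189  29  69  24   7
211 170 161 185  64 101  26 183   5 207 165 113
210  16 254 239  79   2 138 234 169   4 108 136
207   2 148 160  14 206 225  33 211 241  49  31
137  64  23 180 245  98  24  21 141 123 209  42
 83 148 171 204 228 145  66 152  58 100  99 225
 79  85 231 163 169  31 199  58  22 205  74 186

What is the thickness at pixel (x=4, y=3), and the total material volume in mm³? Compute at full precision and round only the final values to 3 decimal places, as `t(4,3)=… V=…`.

t(4,3)=2.665 V=317.554

span = t_max - t_min = 3.23 - 0.98 = 2.250
L(4,3) = 64, L_eff = 64/255 = 0.250980
t(4,3) = 3.23 - 2.250·0.250980 = 2.665
Σt over all 9·12 pixels = 204099/850 ≈ 240.1164706
V = pitch²·Σt = 1.15²·204099/850 = 317.554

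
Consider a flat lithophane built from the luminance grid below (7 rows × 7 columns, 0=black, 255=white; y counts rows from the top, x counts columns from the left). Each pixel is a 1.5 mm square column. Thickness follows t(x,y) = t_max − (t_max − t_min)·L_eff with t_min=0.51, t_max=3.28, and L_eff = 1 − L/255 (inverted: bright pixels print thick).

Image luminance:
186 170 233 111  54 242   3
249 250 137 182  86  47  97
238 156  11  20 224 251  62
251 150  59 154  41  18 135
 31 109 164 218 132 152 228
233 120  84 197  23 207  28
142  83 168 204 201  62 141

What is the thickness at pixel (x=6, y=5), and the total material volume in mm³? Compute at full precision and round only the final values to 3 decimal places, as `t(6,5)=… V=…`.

t(6,5)=0.814 V=221.059

span = t_max - t_min = 3.28 - 0.51 = 2.770
L(6,5) = 28, L_eff = 1 - 28/255 = 0.890196 (inverted)
t(6,5) = 3.28 - 2.770·0.890196 = 0.814
Σt over all 7·7 pixels = 835111/8500 ≈ 98.2483529
V = pitch²·Σt = 1.5²·835111/8500 = 221.059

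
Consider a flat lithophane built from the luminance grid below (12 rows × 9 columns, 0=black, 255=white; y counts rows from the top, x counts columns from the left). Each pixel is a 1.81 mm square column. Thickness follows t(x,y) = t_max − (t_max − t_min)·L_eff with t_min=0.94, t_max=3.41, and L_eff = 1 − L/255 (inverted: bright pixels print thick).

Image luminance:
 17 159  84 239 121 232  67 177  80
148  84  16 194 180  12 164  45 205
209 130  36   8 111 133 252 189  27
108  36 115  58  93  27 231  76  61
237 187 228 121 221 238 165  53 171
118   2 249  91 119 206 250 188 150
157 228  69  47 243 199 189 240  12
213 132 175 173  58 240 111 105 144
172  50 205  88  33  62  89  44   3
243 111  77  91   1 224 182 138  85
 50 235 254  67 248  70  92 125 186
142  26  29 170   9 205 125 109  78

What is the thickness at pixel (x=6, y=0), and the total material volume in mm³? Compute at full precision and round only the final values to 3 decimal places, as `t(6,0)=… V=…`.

t(6,0)=1.589 V=775.934

span = t_max - t_min = 3.41 - 0.94 = 2.470
L(6,0) = 67, L_eff = 1 - 67/255 = 0.737255 (inverted)
t(6,0) = 3.41 - 2.470·0.737255 = 1.589
Σt over all 12·9 pixels = 2013199/8500 ≈ 236.8469412
V = pitch²·Σt = 1.81²·2013199/8500 = 775.934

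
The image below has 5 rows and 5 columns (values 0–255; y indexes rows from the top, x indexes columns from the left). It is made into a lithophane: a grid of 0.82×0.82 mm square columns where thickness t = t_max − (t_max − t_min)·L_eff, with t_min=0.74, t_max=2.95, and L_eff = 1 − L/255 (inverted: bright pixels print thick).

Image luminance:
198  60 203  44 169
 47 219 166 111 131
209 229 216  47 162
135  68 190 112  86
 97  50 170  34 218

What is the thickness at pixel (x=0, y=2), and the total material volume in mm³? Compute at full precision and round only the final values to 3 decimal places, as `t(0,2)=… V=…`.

t(0,2)=2.551 V=32.084

span = t_max - t_min = 2.95 - 0.74 = 2.210
L(0,2) = 209, L_eff = 1 - 209/255 = 0.180392 (inverted)
t(0,2) = 2.95 - 2.210·0.180392 = 2.551
Σt over all 5·5 pixels = 71573/1500 ≈ 47.7153333
V = pitch²·Σt = 0.82²·71573/1500 = 32.084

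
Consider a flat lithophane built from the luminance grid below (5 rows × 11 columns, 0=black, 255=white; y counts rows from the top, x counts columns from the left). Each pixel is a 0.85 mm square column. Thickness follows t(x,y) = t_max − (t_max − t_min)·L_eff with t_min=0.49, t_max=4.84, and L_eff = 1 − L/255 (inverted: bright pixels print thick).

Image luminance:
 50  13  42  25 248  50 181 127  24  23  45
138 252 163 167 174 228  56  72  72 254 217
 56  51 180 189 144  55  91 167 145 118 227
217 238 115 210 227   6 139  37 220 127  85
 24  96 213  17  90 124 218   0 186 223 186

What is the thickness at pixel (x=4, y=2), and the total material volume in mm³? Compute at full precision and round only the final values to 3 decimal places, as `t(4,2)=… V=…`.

span = t_max - t_min = 4.84 - 0.49 = 4.350
L(4,2) = 144, L_eff = 1 - 144/255 = 0.435294 (inverted)
t(4,2) = 4.84 - 4.350·0.435294 = 2.946
Σt over all 5·11 pixels = 250033/1700 ≈ 147.0782353
V = pitch²·Σt = 0.85²·250033/1700 = 106.264

t(4,2)=2.946 V=106.264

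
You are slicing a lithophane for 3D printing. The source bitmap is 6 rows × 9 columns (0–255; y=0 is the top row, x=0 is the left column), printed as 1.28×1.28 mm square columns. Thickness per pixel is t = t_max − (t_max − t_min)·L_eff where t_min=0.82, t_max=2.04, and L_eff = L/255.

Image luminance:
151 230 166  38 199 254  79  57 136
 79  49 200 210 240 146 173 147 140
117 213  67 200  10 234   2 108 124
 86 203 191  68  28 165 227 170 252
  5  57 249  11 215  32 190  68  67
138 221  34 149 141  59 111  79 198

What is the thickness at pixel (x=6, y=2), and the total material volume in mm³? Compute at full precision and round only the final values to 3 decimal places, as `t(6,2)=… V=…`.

span = t_max - t_min = 2.04 - 0.82 = 1.220
L(6,2) = 2, L_eff = 2/255 = 0.007843
t(6,2) = 2.04 - 1.220·0.007843 = 2.030
Σt over all 6·9 pixels = 966377/12750 ≈ 75.7942745
V = pitch²·Σt = 1.28²·966377/12750 = 124.181

t(6,2)=2.030 V=124.181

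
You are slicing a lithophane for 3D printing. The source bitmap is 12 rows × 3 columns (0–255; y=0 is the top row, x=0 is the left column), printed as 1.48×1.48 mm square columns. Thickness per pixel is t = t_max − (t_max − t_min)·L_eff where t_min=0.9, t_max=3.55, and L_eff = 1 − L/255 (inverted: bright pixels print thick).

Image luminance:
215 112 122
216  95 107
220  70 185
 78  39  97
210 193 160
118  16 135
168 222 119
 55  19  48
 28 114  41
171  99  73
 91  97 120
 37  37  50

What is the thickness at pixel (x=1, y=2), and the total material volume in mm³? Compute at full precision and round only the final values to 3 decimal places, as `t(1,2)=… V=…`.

span = t_max - t_min = 3.55 - 0.9 = 2.650
L(1,2) = 70, L_eff = 1 - 70/255 = 0.725490 (inverted)
t(1,2) = 3.55 - 2.650·0.725490 = 1.627
Σt over all 12·3 pixels = 376021/5100 ≈ 73.7296078
V = pitch²·Σt = 1.48²·376021/5100 = 161.497

t(1,2)=1.627 V=161.497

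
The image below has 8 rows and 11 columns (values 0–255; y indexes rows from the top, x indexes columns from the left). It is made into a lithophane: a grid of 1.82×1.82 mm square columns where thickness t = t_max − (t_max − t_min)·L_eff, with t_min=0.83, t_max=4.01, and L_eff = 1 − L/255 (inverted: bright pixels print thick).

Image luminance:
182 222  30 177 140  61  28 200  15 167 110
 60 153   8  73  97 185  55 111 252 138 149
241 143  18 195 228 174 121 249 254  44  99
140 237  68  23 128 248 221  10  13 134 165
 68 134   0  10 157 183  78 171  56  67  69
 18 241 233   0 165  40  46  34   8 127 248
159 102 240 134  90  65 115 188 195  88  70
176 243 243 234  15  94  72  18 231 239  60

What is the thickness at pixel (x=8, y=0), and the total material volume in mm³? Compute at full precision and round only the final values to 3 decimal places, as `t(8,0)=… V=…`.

span = t_max - t_min = 4.01 - 0.83 = 3.180
L(8,0) = 15, L_eff = 1 - 15/255 = 0.941176 (inverted)
t(8,0) = 4.01 - 3.180·0.941176 = 1.017
Σt over all 8·11 pixels = 89289/425 ≈ 210.0917647
V = pitch²·Σt = 1.82²·89289/425 = 695.908

t(8,0)=1.017 V=695.908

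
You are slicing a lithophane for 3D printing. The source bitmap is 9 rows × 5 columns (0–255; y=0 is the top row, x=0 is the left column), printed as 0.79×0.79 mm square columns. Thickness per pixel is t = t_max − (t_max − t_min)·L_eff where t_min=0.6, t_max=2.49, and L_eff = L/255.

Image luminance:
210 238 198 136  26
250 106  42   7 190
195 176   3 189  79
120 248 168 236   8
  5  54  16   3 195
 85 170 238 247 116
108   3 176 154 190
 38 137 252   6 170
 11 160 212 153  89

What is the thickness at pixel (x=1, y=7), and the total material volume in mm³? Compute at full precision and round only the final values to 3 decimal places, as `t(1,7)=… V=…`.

t(1,7)=1.475 V=43.041

span = t_max - t_min = 2.49 - 0.6 = 1.890
L(1,7) = 137, L_eff = 137/255 = 0.537255
t(1,7) = 2.49 - 1.890·0.537255 = 1.475
Σt over all 9·5 pixels = 293103/4250 ≈ 68.9654118
V = pitch²·Σt = 0.79²·293103/4250 = 43.041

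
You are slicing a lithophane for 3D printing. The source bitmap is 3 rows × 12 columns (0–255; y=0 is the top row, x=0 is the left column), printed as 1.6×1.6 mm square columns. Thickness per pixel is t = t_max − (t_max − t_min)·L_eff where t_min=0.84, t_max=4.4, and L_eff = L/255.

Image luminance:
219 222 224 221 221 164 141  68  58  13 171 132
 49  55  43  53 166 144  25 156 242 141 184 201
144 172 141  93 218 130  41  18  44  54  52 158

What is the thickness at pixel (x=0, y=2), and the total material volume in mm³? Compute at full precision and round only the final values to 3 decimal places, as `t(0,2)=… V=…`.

span = t_max - t_min = 4.4 - 0.84 = 3.560
L(0,2) = 144, L_eff = 144/255 = 0.564706
t(0,2) = 4.4 - 3.560·0.564706 = 2.390
Σt over all 3·12 pixels = 200786/2125 ≈ 94.4875294
V = pitch²·Σt = 1.6²·200786/2125 = 241.888

t(0,2)=2.390 V=241.888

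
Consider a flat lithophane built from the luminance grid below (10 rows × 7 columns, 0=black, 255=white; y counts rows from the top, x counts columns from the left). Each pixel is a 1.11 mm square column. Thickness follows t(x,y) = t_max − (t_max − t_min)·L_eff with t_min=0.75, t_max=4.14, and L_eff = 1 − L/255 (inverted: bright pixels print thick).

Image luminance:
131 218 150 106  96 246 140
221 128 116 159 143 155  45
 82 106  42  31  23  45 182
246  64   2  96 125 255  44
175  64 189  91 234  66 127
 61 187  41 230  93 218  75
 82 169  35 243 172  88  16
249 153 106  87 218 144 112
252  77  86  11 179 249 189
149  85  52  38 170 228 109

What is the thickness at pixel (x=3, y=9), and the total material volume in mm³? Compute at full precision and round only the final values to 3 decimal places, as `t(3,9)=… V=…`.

span = t_max - t_min = 4.14 - 0.75 = 3.390
L(3,9) = 38, L_eff = 1 - 38/255 = 0.850980 (inverted)
t(3,9) = 4.14 - 3.390·0.850980 = 1.255
Σt over all 10·7 pixels = 731399/4250 ≈ 172.0938824
V = pitch²·Σt = 1.11²·731399/4250 = 212.037

t(3,9)=1.255 V=212.037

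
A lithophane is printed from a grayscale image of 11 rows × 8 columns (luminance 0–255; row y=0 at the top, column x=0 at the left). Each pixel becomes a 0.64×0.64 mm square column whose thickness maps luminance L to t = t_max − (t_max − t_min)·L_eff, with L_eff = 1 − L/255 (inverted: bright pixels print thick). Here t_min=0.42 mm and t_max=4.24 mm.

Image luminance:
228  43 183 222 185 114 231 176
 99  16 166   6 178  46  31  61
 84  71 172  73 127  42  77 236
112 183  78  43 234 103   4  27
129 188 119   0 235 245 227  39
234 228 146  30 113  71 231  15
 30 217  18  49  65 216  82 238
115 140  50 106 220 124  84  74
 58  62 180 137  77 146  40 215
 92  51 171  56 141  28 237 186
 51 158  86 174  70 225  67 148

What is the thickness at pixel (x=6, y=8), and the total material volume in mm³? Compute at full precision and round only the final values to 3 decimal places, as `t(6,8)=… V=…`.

span = t_max - t_min = 4.24 - 0.42 = 3.820
L(6,8) = 40, L_eff = 1 - 40/255 = 0.843137 (inverted)
t(6,8) = 4.24 - 3.820·0.843137 = 1.019
Σt over all 11·8 pixels = 99719/510 ≈ 195.5274510
V = pitch²·Σt = 0.64²·99719/510 = 80.088

t(6,8)=1.019 V=80.088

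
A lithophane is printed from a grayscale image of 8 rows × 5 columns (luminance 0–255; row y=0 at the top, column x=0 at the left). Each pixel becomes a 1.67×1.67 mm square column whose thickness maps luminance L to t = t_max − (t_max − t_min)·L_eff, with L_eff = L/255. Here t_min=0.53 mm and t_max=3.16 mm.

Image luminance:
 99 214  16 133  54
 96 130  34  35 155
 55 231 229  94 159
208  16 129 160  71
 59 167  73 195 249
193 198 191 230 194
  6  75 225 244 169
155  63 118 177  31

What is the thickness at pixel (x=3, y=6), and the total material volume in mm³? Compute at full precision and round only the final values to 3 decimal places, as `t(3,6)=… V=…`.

t(3,6)=0.643 V=199.205

span = t_max - t_min = 3.16 - 0.53 = 2.630
L(3,6) = 244, L_eff = 244/255 = 0.956863
t(3,6) = 3.16 - 2.630·0.956863 = 0.643
Σt over all 8·5 pixels = 182141/2550 ≈ 71.4278431
V = pitch²·Σt = 1.67²·182141/2550 = 199.205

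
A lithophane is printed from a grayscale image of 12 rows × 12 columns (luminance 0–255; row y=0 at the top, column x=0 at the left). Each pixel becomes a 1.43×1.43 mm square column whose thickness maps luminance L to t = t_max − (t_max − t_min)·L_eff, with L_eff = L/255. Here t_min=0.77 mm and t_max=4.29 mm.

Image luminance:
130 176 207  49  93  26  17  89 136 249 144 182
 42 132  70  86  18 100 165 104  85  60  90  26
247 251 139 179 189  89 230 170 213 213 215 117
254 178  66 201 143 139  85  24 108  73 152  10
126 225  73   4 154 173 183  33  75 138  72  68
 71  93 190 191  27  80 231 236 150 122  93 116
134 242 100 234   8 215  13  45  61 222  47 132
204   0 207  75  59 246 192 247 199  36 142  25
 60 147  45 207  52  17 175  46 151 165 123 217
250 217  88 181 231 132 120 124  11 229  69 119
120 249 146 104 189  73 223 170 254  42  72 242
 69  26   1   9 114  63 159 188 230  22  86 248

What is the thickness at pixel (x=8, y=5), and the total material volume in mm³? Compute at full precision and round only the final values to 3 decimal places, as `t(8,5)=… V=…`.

span = t_max - t_min = 4.29 - 0.77 = 3.520
L(8,5) = 150, L_eff = 150/255 = 0.588235
t(8,5) = 4.29 - 3.520·0.588235 = 2.219
Σt over all 12·12 pixels = 27236/75 ≈ 363.1466667
V = pitch²·Σt = 1.43²·27236/75 = 742.599

t(8,5)=2.219 V=742.599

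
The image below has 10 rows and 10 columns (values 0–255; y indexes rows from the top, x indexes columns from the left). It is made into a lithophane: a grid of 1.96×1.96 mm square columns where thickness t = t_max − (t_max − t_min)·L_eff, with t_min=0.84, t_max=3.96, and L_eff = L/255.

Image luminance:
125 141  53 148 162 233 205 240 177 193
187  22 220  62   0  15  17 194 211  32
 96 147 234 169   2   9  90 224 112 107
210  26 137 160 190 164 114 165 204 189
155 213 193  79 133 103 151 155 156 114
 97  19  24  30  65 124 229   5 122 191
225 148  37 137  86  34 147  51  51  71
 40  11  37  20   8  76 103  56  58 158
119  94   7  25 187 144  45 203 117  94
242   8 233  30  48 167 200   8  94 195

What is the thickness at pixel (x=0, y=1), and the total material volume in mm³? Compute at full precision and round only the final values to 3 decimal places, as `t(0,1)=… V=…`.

t(0,1)=1.672 V=978.012

span = t_max - t_min = 3.96 - 0.84 = 3.120
L(0,1) = 187, L_eff = 187/255 = 0.733333
t(0,1) = 3.96 - 3.120·0.733333 = 1.672
Σt over all 10·10 pixels = 540992/2125 ≈ 254.5844706
V = pitch²·Σt = 1.96²·540992/2125 = 978.012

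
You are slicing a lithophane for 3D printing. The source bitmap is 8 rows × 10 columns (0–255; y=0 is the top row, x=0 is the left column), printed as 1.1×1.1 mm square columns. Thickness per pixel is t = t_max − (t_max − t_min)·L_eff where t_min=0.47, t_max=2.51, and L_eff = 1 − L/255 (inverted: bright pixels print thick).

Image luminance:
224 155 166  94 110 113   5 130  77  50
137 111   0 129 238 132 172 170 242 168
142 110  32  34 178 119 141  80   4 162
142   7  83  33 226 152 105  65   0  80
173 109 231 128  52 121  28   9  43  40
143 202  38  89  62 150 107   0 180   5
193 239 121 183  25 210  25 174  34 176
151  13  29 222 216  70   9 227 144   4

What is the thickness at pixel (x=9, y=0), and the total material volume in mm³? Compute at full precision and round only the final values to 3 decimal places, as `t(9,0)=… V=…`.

t(9,0)=0.870 V=131.580

span = t_max - t_min = 2.51 - 0.47 = 2.040
L(9,0) = 50, L_eff = 1 - 50/255 = 0.803922 (inverted)
t(9,0) = 2.51 - 2.040·0.803922 = 0.870
Σt over all 8·10 pixels = 108.744
V = pitch²·Σt = 1.1²·108.744 = 131.580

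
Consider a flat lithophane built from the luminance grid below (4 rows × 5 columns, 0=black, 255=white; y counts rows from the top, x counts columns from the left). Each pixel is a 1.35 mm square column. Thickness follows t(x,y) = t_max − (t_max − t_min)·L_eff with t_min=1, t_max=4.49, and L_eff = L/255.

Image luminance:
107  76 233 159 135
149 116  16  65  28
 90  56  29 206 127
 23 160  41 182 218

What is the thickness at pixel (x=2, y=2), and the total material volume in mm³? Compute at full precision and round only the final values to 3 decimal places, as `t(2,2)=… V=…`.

t(2,2)=4.093 V=108.386

span = t_max - t_min = 4.49 - 1 = 3.490
L(2,2) = 29, L_eff = 29/255 = 0.113725
t(2,2) = 4.49 - 3.490·0.113725 = 4.093
Σt over all 4·5 pixels = 379129/6375 ≈ 59.4712157
V = pitch²·Σt = 1.35²·379129/6375 = 108.386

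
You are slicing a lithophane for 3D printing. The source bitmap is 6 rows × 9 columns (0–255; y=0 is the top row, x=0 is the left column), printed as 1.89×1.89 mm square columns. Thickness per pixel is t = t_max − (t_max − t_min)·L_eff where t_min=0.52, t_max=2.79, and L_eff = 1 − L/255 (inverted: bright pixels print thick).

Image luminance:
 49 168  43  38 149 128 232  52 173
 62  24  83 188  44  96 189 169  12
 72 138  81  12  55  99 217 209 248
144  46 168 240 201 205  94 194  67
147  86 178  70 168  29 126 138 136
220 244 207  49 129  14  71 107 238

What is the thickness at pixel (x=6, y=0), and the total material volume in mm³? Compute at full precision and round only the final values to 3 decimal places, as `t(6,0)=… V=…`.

t(6,0)=2.585 V=314.819

span = t_max - t_min = 2.79 - 0.52 = 2.270
L(6,0) = 232, L_eff = 1 - 232/255 = 0.090196 (inverted)
t(6,0) = 2.79 - 2.270·0.090196 = 2.585
Σt over all 6·9 pixels = 1123691/12750 ≈ 88.1326275
V = pitch²·Σt = 1.89²·1123691/12750 = 314.819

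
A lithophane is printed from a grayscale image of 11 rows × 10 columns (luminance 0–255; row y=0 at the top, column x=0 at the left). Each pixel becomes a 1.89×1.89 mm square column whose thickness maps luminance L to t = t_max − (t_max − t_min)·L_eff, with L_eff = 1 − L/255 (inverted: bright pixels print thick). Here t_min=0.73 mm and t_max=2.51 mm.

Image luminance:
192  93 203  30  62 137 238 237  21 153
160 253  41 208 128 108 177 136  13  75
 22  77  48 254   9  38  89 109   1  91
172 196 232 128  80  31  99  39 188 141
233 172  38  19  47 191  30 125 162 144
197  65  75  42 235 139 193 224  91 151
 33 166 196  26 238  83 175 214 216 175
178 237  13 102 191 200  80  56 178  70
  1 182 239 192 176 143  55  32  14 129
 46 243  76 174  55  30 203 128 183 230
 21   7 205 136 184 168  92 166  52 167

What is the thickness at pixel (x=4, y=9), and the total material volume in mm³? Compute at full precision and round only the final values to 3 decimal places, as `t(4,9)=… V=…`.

t(4,9)=1.114 V=631.885

span = t_max - t_min = 2.51 - 0.73 = 1.780
L(4,9) = 55, L_eff = 1 - 55/255 = 0.784314 (inverted)
t(4,9) = 2.51 - 1.780·0.784314 = 1.114
Σt over all 11·10 pixels = 132671/750 ≈ 176.8946667
V = pitch²·Σt = 1.89²·132671/750 = 631.885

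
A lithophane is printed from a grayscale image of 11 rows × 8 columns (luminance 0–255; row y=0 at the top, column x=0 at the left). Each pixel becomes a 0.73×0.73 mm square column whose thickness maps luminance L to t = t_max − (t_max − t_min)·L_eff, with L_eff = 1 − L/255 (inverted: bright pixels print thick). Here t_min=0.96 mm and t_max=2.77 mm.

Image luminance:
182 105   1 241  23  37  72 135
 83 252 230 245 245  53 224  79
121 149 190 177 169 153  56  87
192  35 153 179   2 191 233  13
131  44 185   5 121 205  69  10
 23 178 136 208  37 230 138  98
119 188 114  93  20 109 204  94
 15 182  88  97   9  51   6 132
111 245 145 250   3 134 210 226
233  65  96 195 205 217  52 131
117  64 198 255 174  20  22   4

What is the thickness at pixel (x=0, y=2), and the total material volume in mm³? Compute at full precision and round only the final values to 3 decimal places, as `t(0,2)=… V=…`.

t(0,2)=1.819 V=86.695

span = t_max - t_min = 2.77 - 0.96 = 1.810
L(0,2) = 121, L_eff = 1 - 121/255 = 0.525490 (inverted)
t(0,2) = 2.77 - 1.810·0.525490 = 1.819
Σt over all 11·8 pixels = 2074249/12750 ≈ 162.6861961
V = pitch²·Σt = 0.73²·2074249/12750 = 86.695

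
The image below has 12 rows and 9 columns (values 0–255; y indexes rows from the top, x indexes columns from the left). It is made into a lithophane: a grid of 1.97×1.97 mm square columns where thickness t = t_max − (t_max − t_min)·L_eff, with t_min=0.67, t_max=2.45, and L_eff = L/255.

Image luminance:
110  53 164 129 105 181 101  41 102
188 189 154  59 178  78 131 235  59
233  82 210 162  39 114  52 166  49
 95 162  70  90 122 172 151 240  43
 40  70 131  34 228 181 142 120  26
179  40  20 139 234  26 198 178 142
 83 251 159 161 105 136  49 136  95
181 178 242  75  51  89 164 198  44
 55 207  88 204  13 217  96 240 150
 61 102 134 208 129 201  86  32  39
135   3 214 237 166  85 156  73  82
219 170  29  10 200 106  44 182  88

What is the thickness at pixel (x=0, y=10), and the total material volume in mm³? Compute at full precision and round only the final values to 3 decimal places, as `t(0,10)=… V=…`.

t(0,10)=1.508 V=661.304

span = t_max - t_min = 2.45 - 0.67 = 1.780
L(0,10) = 135, L_eff = 135/255 = 0.529412
t(0,10) = 2.45 - 1.780·0.529412 = 1.508
Σt over all 12·9 pixels = 434519/2550 ≈ 170.3996078
V = pitch²·Σt = 1.97²·434519/2550 = 661.304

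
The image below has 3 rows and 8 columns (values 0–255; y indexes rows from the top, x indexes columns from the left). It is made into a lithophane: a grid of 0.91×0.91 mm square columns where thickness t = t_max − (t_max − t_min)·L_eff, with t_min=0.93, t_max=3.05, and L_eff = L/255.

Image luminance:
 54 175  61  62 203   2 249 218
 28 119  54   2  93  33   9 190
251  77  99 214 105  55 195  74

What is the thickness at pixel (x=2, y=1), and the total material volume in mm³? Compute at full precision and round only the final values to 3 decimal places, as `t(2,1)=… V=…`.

t(2,1)=2.601 V=42.566

span = t_max - t_min = 3.05 - 0.93 = 2.120
L(2,1) = 54, L_eff = 54/255 = 0.211765
t(2,1) = 3.05 - 2.120·0.211765 = 2.601
Σt over all 3·8 pixels = 109228/2125 ≈ 51.4014118
V = pitch²·Σt = 0.91²·109228/2125 = 42.566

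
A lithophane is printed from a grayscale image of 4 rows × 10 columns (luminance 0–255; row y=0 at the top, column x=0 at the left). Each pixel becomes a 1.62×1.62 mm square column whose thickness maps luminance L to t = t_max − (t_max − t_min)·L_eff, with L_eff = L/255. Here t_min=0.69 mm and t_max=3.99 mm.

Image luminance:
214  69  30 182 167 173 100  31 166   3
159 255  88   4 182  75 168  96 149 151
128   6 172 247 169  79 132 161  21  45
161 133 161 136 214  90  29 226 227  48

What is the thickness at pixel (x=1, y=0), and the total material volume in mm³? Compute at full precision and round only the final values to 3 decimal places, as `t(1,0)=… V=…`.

t(1,0)=3.097 V=247.444

span = t_max - t_min = 3.99 - 0.69 = 3.300
L(1,0) = 69, L_eff = 69/255 = 0.270588
t(1,0) = 3.99 - 3.300·0.270588 = 3.097
Σt over all 4·10 pixels = 80143/850 ≈ 94.2858824
V = pitch²·Σt = 1.62²·80143/850 = 247.444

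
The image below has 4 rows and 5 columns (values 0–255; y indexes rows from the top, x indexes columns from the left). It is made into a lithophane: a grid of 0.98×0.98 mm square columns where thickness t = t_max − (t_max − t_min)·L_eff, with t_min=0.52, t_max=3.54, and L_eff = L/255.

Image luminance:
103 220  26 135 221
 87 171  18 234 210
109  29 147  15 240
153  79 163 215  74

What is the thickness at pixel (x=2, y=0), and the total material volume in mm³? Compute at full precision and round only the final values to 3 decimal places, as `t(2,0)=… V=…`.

span = t_max - t_min = 3.54 - 0.52 = 3.020
L(2,0) = 26, L_eff = 26/255 = 0.101961
t(2,0) = 3.54 - 3.020·0.101961 = 3.232
Σt over all 4·5 pixels = 167567/4250 ≈ 39.4275294
V = pitch²·Σt = 0.98²·167567/4250 = 37.866

t(2,0)=3.232 V=37.866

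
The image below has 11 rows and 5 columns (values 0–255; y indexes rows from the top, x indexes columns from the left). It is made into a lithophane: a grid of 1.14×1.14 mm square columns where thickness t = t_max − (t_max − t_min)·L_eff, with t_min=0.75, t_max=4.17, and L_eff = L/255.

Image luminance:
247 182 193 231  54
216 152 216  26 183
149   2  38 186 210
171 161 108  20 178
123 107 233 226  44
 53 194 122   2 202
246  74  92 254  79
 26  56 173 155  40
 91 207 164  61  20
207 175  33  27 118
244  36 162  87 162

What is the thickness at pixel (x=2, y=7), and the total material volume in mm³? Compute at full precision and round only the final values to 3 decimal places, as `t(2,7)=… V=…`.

span = t_max - t_min = 4.17 - 0.75 = 3.420
L(2,7) = 173, L_eff = 173/255 = 0.678431
t(2,7) = 4.17 - 3.420·0.678431 = 1.850
Σt over all 11·5 pixels = 1126623/8500 ≈ 132.5438824
V = pitch²·Σt = 1.14²·1126623/8500 = 172.254

t(2,7)=1.850 V=172.254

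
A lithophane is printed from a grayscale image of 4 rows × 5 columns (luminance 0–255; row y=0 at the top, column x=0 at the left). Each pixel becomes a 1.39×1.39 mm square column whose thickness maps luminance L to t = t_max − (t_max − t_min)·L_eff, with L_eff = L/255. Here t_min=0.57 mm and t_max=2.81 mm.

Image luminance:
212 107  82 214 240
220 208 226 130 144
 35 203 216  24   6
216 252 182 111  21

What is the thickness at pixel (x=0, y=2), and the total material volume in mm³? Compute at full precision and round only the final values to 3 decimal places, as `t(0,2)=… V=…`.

span = t_max - t_min = 2.81 - 0.57 = 2.240
L(0,2) = 35, L_eff = 35/255 = 0.137255
t(0,2) = 2.81 - 2.240·0.137255 = 2.503
Σt over all 4·5 pixels = 187531/6375 ≈ 29.4166275
V = pitch²·Σt = 1.39²·187531/6375 = 56.836

t(0,2)=2.503 V=56.836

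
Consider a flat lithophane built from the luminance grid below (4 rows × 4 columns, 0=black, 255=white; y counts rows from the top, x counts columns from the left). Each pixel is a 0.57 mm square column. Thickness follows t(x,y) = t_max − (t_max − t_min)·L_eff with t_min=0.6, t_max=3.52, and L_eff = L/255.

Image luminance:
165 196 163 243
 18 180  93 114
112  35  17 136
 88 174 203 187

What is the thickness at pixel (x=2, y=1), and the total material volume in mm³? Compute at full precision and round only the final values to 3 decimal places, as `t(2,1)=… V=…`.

span = t_max - t_min = 3.52 - 0.6 = 2.920
L(2,1) = 93, L_eff = 93/255 = 0.364706
t(2,1) = 3.52 - 2.920·0.364706 = 2.455
Σt over all 4·4 pixels = 67996/2125 ≈ 31.9981176
V = pitch²·Σt = 0.57²·67996/2125 = 10.396

t(2,1)=2.455 V=10.396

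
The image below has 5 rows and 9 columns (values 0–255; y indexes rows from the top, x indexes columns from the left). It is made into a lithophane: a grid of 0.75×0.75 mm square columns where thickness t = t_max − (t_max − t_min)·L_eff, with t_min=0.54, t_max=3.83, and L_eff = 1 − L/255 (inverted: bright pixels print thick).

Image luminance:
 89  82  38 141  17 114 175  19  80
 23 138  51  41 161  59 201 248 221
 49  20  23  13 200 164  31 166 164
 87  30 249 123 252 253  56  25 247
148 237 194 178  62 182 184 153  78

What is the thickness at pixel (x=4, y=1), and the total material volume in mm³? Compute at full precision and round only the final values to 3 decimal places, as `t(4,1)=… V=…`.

t(4,1)=2.617 V=53.337

span = t_max - t_min = 3.83 - 0.54 = 3.290
L(4,1) = 161, L_eff = 1 - 161/255 = 0.368627 (inverted)
t(4,1) = 3.83 - 3.290·0.368627 = 2.617
Σt over all 5·9 pixels = 201497/2125 ≈ 94.8221176
V = pitch²·Σt = 0.75²·201497/2125 = 53.337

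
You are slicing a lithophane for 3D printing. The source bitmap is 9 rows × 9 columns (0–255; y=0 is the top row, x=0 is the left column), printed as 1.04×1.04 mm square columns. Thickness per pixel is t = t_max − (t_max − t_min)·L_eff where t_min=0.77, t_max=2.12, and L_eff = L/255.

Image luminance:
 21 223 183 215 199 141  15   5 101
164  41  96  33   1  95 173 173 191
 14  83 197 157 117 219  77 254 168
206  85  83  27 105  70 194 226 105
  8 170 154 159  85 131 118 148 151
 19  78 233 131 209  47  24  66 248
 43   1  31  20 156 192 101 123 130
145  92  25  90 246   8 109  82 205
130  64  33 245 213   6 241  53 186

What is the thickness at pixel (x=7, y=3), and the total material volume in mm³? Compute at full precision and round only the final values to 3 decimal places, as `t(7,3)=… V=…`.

span = t_max - t_min = 2.12 - 0.77 = 1.350
L(7,3) = 226, L_eff = 226/255 = 0.886275
t(7,3) = 2.12 - 1.350·0.886275 = 0.924
Σt over all 9·9 pixels = 20547/170 ≈ 120.8647059
V = pitch²·Σt = 1.04²·20547/170 = 130.727

t(7,3)=0.924 V=130.727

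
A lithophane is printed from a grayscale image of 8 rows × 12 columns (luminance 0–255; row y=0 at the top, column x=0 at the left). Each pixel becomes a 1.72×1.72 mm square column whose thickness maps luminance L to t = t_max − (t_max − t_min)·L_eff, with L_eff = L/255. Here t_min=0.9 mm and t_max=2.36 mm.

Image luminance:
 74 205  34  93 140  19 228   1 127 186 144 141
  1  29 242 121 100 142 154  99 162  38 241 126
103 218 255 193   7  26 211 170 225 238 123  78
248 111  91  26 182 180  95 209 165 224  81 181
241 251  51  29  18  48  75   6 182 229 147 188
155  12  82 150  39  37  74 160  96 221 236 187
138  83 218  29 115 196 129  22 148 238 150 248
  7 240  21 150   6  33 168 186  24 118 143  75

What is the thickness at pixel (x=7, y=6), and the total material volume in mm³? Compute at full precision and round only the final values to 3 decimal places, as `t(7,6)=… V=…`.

span = t_max - t_min = 2.36 - 0.9 = 1.460
L(7,6) = 22, L_eff = 22/255 = 0.086275
t(7,6) = 2.36 - 1.460·0.086275 = 2.234
Σt over all 8·12 pixels = 995881/6375 ≈ 156.2166275
V = pitch²·Σt = 1.72²·995881/6375 = 462.151

t(7,6)=2.234 V=462.151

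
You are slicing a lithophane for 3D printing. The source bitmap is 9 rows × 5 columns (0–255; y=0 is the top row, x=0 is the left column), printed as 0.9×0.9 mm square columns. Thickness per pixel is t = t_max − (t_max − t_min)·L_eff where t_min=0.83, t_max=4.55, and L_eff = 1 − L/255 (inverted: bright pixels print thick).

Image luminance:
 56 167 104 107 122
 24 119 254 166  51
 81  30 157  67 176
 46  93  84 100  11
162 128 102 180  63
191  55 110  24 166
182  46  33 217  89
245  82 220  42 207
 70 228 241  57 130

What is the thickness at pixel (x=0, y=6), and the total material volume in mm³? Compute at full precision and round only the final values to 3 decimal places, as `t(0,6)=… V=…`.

span = t_max - t_min = 4.55 - 0.83 = 3.720
L(0,6) = 182, L_eff = 1 - 182/255 = 0.286275 (inverted)
t(0,6) = 4.55 - 3.720·0.286275 = 3.485
Σt over all 9·5 pixels = 194563/1700 ≈ 114.4488235
V = pitch²·Σt = 0.9²·194563/1700 = 92.704

t(0,6)=3.485 V=92.704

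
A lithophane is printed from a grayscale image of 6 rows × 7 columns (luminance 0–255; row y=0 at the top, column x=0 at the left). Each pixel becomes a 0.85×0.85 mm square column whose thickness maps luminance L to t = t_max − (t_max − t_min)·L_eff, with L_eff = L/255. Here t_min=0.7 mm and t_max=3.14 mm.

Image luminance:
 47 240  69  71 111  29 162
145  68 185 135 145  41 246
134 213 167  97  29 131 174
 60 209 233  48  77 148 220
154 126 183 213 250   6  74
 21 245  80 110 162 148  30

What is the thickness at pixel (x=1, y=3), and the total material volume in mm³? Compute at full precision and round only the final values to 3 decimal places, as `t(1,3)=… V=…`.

span = t_max - t_min = 3.14 - 0.7 = 2.440
L(1,3) = 209, L_eff = 209/255 = 0.819608
t(1,3) = 3.14 - 2.440·0.819608 = 1.140
Σt over all 6·7 pixels = 169713/2125 ≈ 79.8649412
V = pitch²·Σt = 0.85²·169713/2125 = 57.702

t(1,3)=1.140 V=57.702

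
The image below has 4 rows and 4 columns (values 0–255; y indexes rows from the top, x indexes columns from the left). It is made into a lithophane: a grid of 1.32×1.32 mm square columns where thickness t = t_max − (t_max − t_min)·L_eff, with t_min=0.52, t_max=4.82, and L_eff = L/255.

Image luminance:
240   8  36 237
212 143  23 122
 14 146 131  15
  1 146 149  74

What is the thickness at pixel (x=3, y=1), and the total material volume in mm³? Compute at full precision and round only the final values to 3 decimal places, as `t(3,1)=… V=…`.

t(3,1)=2.763 V=84.513

span = t_max - t_min = 4.82 - 0.52 = 4.300
L(3,1) = 122, L_eff = 122/255 = 0.478431
t(3,1) = 4.82 - 4.300·0.478431 = 2.763
Σt over all 4·4 pixels = 24737/510 ≈ 48.5039216
V = pitch²·Σt = 1.32²·24737/510 = 84.513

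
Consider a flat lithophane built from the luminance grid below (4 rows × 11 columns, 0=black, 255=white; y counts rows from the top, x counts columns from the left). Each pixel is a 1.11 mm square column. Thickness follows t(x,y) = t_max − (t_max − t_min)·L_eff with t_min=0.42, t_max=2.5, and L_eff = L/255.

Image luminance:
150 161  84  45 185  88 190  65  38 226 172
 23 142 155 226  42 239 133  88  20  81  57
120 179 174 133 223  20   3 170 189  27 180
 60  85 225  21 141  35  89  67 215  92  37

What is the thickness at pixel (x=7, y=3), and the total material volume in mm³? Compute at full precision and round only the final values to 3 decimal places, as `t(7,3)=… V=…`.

span = t_max - t_min = 2.5 - 0.42 = 2.080
L(7,3) = 67, L_eff = 67/255 = 0.262745
t(7,3) = 2.5 - 2.080·0.262745 = 1.953
Σt over all 4·11 pixels = 87262/1275 ≈ 68.4407843
V = pitch²·Σt = 1.11²·87262/1275 = 84.326

t(7,3)=1.953 V=84.326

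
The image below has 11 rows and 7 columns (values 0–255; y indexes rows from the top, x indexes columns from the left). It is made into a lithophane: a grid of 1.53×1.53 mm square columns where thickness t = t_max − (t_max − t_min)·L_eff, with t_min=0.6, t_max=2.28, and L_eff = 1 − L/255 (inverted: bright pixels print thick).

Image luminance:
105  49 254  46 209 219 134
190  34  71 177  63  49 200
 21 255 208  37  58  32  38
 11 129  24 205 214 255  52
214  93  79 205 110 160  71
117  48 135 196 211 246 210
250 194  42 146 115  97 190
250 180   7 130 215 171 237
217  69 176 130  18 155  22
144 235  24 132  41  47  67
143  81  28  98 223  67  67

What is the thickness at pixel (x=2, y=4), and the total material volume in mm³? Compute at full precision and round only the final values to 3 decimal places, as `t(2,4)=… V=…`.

span = t_max - t_min = 2.28 - 0.6 = 1.680
L(2,4) = 79, L_eff = 1 - 79/255 = 0.690196 (inverted)
t(2,4) = 2.28 - 1.680·0.690196 = 1.120
Σt over all 11·7 pixels = 235963/2125 ≈ 111.0414118
V = pitch²·Σt = 1.53²·235963/2125 = 259.937

t(2,4)=1.120 V=259.937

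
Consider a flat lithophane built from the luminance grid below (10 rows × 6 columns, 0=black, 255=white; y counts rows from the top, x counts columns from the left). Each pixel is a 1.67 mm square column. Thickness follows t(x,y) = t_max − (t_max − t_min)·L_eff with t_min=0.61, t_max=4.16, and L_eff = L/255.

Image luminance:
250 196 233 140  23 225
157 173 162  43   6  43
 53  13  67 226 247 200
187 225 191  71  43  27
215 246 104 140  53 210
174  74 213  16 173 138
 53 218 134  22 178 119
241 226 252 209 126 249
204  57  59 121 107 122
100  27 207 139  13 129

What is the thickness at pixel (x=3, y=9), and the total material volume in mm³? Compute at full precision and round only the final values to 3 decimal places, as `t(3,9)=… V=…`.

t(3,9)=2.225 V=375.058

span = t_max - t_min = 4.16 - 0.61 = 3.550
L(3,9) = 139, L_eff = 139/255 = 0.545098
t(3,9) = 4.16 - 3.550·0.545098 = 2.225
Σt over all 10·6 pixels = 685861/5100 ≈ 134.4825490
V = pitch²·Σt = 1.67²·685861/5100 = 375.058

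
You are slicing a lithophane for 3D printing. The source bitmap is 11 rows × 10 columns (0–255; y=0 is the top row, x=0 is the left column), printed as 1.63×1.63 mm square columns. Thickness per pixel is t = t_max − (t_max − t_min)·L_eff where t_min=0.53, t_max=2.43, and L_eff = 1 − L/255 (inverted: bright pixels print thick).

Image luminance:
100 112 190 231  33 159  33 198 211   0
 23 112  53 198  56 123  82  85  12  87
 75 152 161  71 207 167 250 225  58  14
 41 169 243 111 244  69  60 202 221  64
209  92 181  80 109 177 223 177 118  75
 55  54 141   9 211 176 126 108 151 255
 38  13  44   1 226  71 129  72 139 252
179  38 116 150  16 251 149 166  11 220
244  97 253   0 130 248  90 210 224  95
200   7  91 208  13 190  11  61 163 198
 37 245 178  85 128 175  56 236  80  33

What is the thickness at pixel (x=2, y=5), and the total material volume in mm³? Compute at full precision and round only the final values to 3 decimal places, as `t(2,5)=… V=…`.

span = t_max - t_min = 2.43 - 0.53 = 1.900
L(2,5) = 141, L_eff = 1 - 141/255 = 0.447059 (inverted)
t(2,5) = 2.43 - 1.900·0.447059 = 1.581
Σt over all 11·10 pixels = 137563/850 ≈ 161.8388235
V = pitch²·Σt = 1.63²·137563/850 = 429.990

t(2,5)=1.581 V=429.990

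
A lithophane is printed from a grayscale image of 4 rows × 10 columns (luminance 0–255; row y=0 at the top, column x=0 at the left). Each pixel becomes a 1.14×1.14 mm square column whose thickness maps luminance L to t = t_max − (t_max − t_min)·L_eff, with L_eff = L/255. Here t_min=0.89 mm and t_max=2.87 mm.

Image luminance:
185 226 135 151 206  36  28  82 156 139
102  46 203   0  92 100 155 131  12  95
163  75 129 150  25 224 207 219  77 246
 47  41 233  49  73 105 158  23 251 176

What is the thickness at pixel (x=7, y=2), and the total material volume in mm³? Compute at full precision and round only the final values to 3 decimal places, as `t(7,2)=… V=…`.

span = t_max - t_min = 2.87 - 0.89 = 1.980
L(7,2) = 219, L_eff = 219/255 = 0.858824
t(7,2) = 2.87 - 1.980·0.858824 = 1.170
Σt over all 4·10 pixels = 324517/4250 ≈ 76.3569412
V = pitch²·Σt = 1.14²·324517/4250 = 99.233

t(7,2)=1.170 V=99.233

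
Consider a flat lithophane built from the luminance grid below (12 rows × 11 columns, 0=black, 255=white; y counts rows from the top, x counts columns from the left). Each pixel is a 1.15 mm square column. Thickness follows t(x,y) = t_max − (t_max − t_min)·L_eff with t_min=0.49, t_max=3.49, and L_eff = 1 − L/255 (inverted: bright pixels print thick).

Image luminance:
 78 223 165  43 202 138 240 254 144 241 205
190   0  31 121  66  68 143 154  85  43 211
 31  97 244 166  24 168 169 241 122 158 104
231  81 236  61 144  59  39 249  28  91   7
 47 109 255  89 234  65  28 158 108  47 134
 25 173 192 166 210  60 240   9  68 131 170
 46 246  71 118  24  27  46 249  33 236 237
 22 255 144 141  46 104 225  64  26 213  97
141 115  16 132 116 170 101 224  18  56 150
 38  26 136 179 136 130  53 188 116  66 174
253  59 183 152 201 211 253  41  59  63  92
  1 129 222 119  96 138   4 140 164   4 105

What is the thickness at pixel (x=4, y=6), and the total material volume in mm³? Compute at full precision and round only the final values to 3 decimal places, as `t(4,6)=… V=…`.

span = t_max - t_min = 3.49 - 0.49 = 3.000
L(4,6) = 24, L_eff = 1 - 24/255 = 0.905882 (inverted)
t(4,6) = 3.49 - 3.000·0.905882 = 0.772
Σt over all 12·11 pixels = 109254/425 ≈ 257.0682353
V = pitch²·Σt = 1.15²·109254/425 = 339.973

t(4,6)=0.772 V=339.973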